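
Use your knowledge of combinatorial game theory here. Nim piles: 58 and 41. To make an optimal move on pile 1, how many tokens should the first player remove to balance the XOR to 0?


Piles: 58 and 41
Current XOR: 58 XOR 41 = 19 (non-zero, so this is an N-position).
To make the XOR zero, we need to find a move that balances the piles.
For pile 1 (size 58): target = 58 XOR 19 = 41
We reduce pile 1 from 58 to 41.
Tokens removed: 58 - 41 = 17
Verification: 41 XOR 41 = 0

17


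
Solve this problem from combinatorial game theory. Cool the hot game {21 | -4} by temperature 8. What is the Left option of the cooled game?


Original game: {21 | -4} (a switch {a | b} with a > b).
Cooling by t (for t below the temperature (a - b)/2 = 25/2) taxes each move by t: {a | b} cooled by t is {a - t | b + t}.
Cooling amount: t = 8
Cooled Left option: 21 - 8 = 13
Cooled Right option: -4 + 8 = 4
Cooled game: {13 | 4}
Left option = 13

13


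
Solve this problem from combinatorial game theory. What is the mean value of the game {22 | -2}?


Game = {22 | -2}, a switch {a | b} with numbers a > b.
Its thermograph has left wall a - t and right wall b + t, which meet at t = (a - b)/2, where both equal (a + b)/2. So the mast (mean value) is at (a + b)/2.
Mean = (22 + (-2))/2 = 20/2 = 10

10


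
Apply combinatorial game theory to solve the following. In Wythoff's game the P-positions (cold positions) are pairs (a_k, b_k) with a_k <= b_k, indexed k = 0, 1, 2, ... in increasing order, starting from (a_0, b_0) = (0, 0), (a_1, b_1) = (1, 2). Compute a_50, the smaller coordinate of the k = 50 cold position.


By Wythoff's theorem, a_k = floor(k * phi) and b_k = floor(k * phi^2) = a_k + k, where phi = (1 + sqrt(5))/2 is the golden ratio.
phi = (1 + sqrt(5))/2 = 1.618034
k = 50
k * phi = 50 * 1.618034 = 80.901699
a_50 = floor(k * phi) = 80

80


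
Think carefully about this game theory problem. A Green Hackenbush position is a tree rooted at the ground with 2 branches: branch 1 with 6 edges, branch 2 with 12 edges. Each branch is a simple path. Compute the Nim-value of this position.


The tree has 2 branches from the ground vertex.
In Green Hackenbush, the Nim-value of a simple path of length k is k.
Branch 1: length 6, Nim-value = 6
Branch 2: length 12, Nim-value = 12
Total Nim-value = XOR of all branch values:
0 XOR 6 = 6
6 XOR 12 = 10
Nim-value of the tree = 10

10


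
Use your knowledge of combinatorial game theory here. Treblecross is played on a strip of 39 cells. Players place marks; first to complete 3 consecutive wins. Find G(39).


Treblecross: place X on empty cells; 3-in-a-row wins.
Playing within two cells of an existing X lets the opponent win at once, so sensible play treats the cells i-2..i+2 around each X as dead. The player left with no safe cell loses, so this is a normal-play take-away game on strips of safe cells.
Placing X at cell i (0-indexed) of a strip of k safe cells leaves independent strips of sizes max(0, i-2) and max(0, k-i-3). Hence G(k) = mex{ G(max(0,i-2)) XOR G(max(0,k-i-3)) : 0 <= i < k }, with G(0) = 0.
G(1): splits (0,0):0^0=0 -> mex({0}) = 1
G(2): splits (0,0):0^0=0 -> mex({0}) = 1
G(3): splits (0,0):0^0=0 -> mex({0}) = 1
G(4): splits (0,1):0^1=1 (0,0):0^0=0 -> mex({0, 1}) = 2
G(5): splits (0,2):0^1=1 (0,1):0^1=1 (0,0):0^0=0 -> mex({0, 1}) = 2
G(6) = mex({1}) = 0
G(7) = mex({0, 1, 2}) = 3
G(8) = mex({0, 1, 2}) = 3
G(9) = mex({0, 2}) = 1
G(10) = mex({0, 2, 3}) = 1
G(11) = mex({0, 3}) = 1
G(12) = mex({1, 3}) = 0
G(13) = mex({0, 1, 2, 3}) = 4
G(14) = mex({0, 1, 2}) = 3
G(15) = mex({0, 1, 2}) = 3
G(16) = mex({0, 1, 2, 4}) = 3
G(17) = mex({0, 1, 3, 4}) = 2
G(18) = mex({0, 1, 3, 4}) = 2
G(19) = mex({0, 1, 3, 5}) = 2
G(20) = mex({0, 1, 2, 3, 5}) = 4
G(21) = mex({0, 1, 2, 3, 5}) = 4
G(22) = mex({1, 2, 6}) = 0
G(23) = mex({0, 1, 2, 3, 4, 6}) = 5
G(24) = mex({0, 1, 2, 3, 4}) = 5
G(25) = mex({0, 1, 3, 4, 7}) = 2
G(26) = mex({0, 1, 3, 4, 5, 7}) = 2
G(27) = mex({0, 1, 3, 5}) = 2
G(28) = mex({0, 1, 2, 5}) = 3
G(29) = mex({0, 1, 2, 4, 5, 6}) = 3
G(30) = mex({1, 2, 4, 6}) = 0
G(31) = mex({0, 1, 2, 3, 4, 6}) = 5
G(32) = mex({1, 2, 3, 4, 7}) = 0
G(33) = mex({0, 3, 7}) = 1
G(34) = mex({0, 2, 3, 5, 7}) = 1
G(35) = mex({0, 2, 3, 5, 6}) = 1
G(36) = mex({0, 1, 2, 5, 6}) = 3
G(37) = mex({0, 1, 2, 4, 5, 6}) = 3
G(38) = mex({0, 1, 2, 4}) = 3
G(39) = mex({0, 1, 2, 3, 4, 7}) = 5
Therefore G(39) = 5.

5


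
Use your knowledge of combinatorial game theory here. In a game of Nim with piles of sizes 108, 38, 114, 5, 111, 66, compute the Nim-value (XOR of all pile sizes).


We need the XOR (exclusive or) of all pile sizes.
After XOR-ing pile 1 (size 108): 0 XOR 108 = 108
After XOR-ing pile 2 (size 38): 108 XOR 38 = 74
After XOR-ing pile 3 (size 114): 74 XOR 114 = 56
After XOR-ing pile 4 (size 5): 56 XOR 5 = 61
After XOR-ing pile 5 (size 111): 61 XOR 111 = 82
After XOR-ing pile 6 (size 66): 82 XOR 66 = 16
The Nim-value of this position is 16.

16


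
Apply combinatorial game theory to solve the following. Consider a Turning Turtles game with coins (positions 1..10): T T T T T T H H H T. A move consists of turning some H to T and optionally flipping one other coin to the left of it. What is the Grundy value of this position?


Coins: T T T T T T H H H T
Key fact: a single head at position k behaves exactly like a Nim heap of size k (turning it to T and optionally flipping a coin at j < k corresponds to moving the heap from k to j, or to 0), and heads combine as a disjunctive sum (two heads at the same place would cancel, matching j XOR j = 0). So the Nim-value is the XOR of the 1-indexed positions of the heads.
Face-up positions (1-indexed): [7, 8, 9]
XOR 0 with 7: 0 XOR 7 = 7
XOR 7 with 8: 7 XOR 8 = 15
XOR 15 with 9: 15 XOR 9 = 6
Nim-value = 6

6


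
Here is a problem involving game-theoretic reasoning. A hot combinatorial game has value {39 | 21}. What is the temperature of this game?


The game is {39 | 21}, a switch {a | b} with numbers a > b.
Cooling {a | b} by t gives {a - t | b + t}, which stops being hot when a - t = b + t, i.e. at t = (a - b)/2. So the temperature of a switch is (a - b)/2.
Temperature = (Left option - Right option) / 2
= (39 - (21)) / 2
= 18 / 2
= 9

9


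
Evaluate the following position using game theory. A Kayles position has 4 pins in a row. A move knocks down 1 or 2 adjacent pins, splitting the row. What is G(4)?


Kayles: a move removes 1 or 2 adjacent pins from a contiguous row.
Removing pins from a row of k leaves two independent rows (a, b) with a + b = k - 1 (one pin) or a + b = k - 2 (two pins); an end removal gives a = 0.
By Sprague-Grundy, G(k) = mex{ G(a) XOR G(b) } over all these splits. G(0) = 0.
G(1): splits (0,0):0^0=0 -> mex({0}) = 1
G(2): splits (0,1):0^1=1 (0,0):0^0=0 -> mex({0, 1}) = 2
G(3): splits (0,2):0^2=2 (1,1):1^1=0 (0,1):0^1=1 -> mex({0, 1, 2}) = 3
G(4): splits (0,3):0^3=3 (1,2):1^2=3 (0,2):0^2=2 (1,1):1^1=0 -> mex({0, 2, 3}) = 1
Therefore G(4) = 1.

1


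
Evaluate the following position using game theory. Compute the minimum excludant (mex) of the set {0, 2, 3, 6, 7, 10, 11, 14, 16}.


Set = {0, 2, 3, 6, 7, 10, 11, 14, 16}
0 is in the set.
1 is NOT in the set. This is the mex.
mex = 1

1


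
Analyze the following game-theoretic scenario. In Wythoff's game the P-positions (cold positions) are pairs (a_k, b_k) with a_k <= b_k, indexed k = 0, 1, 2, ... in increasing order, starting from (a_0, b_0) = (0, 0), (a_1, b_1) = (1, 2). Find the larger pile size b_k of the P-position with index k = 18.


By Wythoff's theorem, a_k = floor(k * phi) and b_k = floor(k * phi^2) = a_k + k, where phi = (1 + sqrt(5))/2 is the golden ratio.
phi = (1 + sqrt(5))/2 = 1.618034
phi^2 = phi + 1 = 2.618034
k = 18
k * phi^2 = 18 * 2.618034 = 47.124612
b_18 = floor(k * phi^2) = 47 (check: a_18 + k = 29 + 18 = 47)

47


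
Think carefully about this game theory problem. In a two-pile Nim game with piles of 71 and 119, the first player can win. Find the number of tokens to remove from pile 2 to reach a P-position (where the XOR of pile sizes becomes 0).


Piles: 71 and 119
Current XOR: 71 XOR 119 = 48 (non-zero, so this is an N-position).
To make the XOR zero, we need to find a move that balances the piles.
For pile 2 (size 119): target = 119 XOR 48 = 71
We reduce pile 2 from 119 to 71.
Tokens removed: 119 - 71 = 48
Verification: 71 XOR 71 = 0

48


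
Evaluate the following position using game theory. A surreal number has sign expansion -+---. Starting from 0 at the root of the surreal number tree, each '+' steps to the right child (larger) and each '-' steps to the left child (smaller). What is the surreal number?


Sign expansion: -+---
Rule: track bounds (lo, hi), initially (-inf, +inf). On '+', the current value becomes lo and we move to the simplest number in (value, hi): value + 1 if hi = +inf, otherwise the midpoint (value + hi)/2. On '-', the current value becomes hi and we move to value - 1 if lo = -inf, otherwise the midpoint (lo + value)/2.
Start at 0.
Step 1: sign = -, move left. Bounds: (-inf, 0). Value = -1
Step 2: sign = +, move right. Bounds: (-1, 0). Value = -1/2
Step 3: sign = -, move left. Bounds: (-1, -1/2). Value = -3/4
Step 4: sign = -, move left. Bounds: (-1, -3/4). Value = -7/8
Step 5: sign = -, move left. Bounds: (-1, -7/8). Value = -15/16
The surreal number with sign expansion -+--- is -15/16.

-15/16


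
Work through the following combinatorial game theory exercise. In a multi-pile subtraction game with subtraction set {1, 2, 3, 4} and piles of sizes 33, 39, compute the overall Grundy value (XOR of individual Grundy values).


Subtraction set: {1, 2, 3, 4}
For this subtraction set, G(n) = n mod 5 (period = max + 1 = 5).
Pile 1 (size 33): G(33) = 33 mod 5 = 3
Pile 2 (size 39): G(39) = 39 mod 5 = 4
Total Grundy value = XOR of all: 3 XOR 4 = 7

7


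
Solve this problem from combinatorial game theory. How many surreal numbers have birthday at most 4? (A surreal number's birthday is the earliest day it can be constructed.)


Day 0: {|} = 0 is born. Count = 1.
Day n: the number of surreal numbers born by day n is 2^(n+1) - 1.
By day 0: 2^1 - 1 = 1
By day 1: 2^2 - 1 = 3
By day 2: 2^3 - 1 = 7
By day 3: 2^4 - 1 = 15
By day 4: 2^5 - 1 = 31
By day 4: 31 surreal numbers.

31


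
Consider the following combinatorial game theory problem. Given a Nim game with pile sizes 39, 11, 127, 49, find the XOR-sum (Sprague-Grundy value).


We need the XOR (exclusive or) of all pile sizes.
After XOR-ing pile 1 (size 39): 0 XOR 39 = 39
After XOR-ing pile 2 (size 11): 39 XOR 11 = 44
After XOR-ing pile 3 (size 127): 44 XOR 127 = 83
After XOR-ing pile 4 (size 49): 83 XOR 49 = 98
The Nim-value of this position is 98.

98


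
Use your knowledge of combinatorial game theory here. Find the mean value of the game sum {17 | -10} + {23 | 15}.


G1 = {17 | -10}, G2 = {23 | 15}
Each is a switch {a | b} with numbers a > b; its mean value is (a + b)/2, and mean value is additive over game sums: m(G1 + G2) = m(G1) + m(G2).
Mean of G1 = (17 + (-10))/2 = 7/2 = 7/2
Mean of G2 = (23 + (15))/2 = 38/2 = 19
Mean of G1 + G2 = 7/2 + 19 = 45/2

45/2


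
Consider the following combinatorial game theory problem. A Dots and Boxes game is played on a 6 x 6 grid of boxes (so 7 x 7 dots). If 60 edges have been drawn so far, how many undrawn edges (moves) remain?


Grid: 6 x 6 boxes, i.e. 7 rows and 7 columns of dots.
Horizontal edges: (rows + 1) * cols = 7 * 6 = 42
Vertical edges: rows * (cols + 1) = 6 * 7 = 42
Total edges: 42 + 42 = 84
Edges drawn: 60
Remaining: 84 - 60 = 24

24


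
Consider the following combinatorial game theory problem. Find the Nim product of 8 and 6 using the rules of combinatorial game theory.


Nim multiplication is bilinear over XOR: (u XOR v) * w = (u*w) XOR (v*w).
So we split each operand into its bit components and XOR the pairwise Nim products.
8 = 8 (as XOR of powers of 2).
6 = 2 + 4 (as XOR of powers of 2).
Using the standard Nim-product table on single bits:
  2*2 = 3,   2*4 = 8,   2*8 = 12,
  4*4 = 6,   4*8 = 11,  8*8 = 13,
and  1*x = x (identity), k*l = l*k (commutative).
Pairwise Nim products:
  8 * 2 = 12
  8 * 4 = 11
XOR them: 12 XOR 11 = 7.
Result: 8 * 6 = 7 (in Nim).

7


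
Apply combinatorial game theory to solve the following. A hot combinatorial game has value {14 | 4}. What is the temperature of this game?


The game is {14 | 4}, a switch {a | b} with numbers a > b.
Cooling {a | b} by t gives {a - t | b + t}, which stops being hot when a - t = b + t, i.e. at t = (a - b)/2. So the temperature of a switch is (a - b)/2.
Temperature = (Left option - Right option) / 2
= (14 - (4)) / 2
= 10 / 2
= 5

5


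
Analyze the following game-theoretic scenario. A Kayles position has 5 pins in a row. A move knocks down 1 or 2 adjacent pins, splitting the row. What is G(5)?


Kayles: a move removes 1 or 2 adjacent pins from a contiguous row.
Removing pins from a row of k leaves two independent rows (a, b) with a + b = k - 1 (one pin) or a + b = k - 2 (two pins); an end removal gives a = 0.
By Sprague-Grundy, G(k) = mex{ G(a) XOR G(b) } over all these splits. G(0) = 0.
G(1): splits (0,0):0^0=0 -> mex({0}) = 1
G(2): splits (0,1):0^1=1 (0,0):0^0=0 -> mex({0, 1}) = 2
G(3): splits (0,2):0^2=2 (1,1):1^1=0 (0,1):0^1=1 -> mex({0, 1, 2}) = 3
G(4): splits (0,3):0^3=3 (1,2):1^2=3 (0,2):0^2=2 (1,1):1^1=0 -> mex({0, 2, 3}) = 1
G(5): splits (0,4):0^1=1 (1,3):1^3=2 (2,2):2^2=0 (0,3):0^3=3 (1,2):1^2=3 -> mex({0, 1, 2, 3}) = 4
Therefore G(5) = 4.

4


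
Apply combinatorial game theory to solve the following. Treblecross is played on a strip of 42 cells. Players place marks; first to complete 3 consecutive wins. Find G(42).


Treblecross: place X on empty cells; 3-in-a-row wins.
Playing within two cells of an existing X lets the opponent win at once, so sensible play treats the cells i-2..i+2 around each X as dead. The player left with no safe cell loses, so this is a normal-play take-away game on strips of safe cells.
Placing X at cell i (0-indexed) of a strip of k safe cells leaves independent strips of sizes max(0, i-2) and max(0, k-i-3). Hence G(k) = mex{ G(max(0,i-2)) XOR G(max(0,k-i-3)) : 0 <= i < k }, with G(0) = 0.
G(1): splits (0,0):0^0=0 -> mex({0}) = 1
G(2): splits (0,0):0^0=0 -> mex({0}) = 1
G(3): splits (0,0):0^0=0 -> mex({0}) = 1
G(4): splits (0,1):0^1=1 (0,0):0^0=0 -> mex({0, 1}) = 2
G(5): splits (0,2):0^1=1 (0,1):0^1=1 (0,0):0^0=0 -> mex({0, 1}) = 2
G(6) = mex({1}) = 0
G(7) = mex({0, 1, 2}) = 3
G(8) = mex({0, 1, 2}) = 3
G(9) = mex({0, 2}) = 1
G(10) = mex({0, 2, 3}) = 1
G(11) = mex({0, 3}) = 1
G(12) = mex({1, 3}) = 0
G(13) = mex({0, 1, 2, 3}) = 4
G(14) = mex({0, 1, 2}) = 3
G(15) = mex({0, 1, 2}) = 3
G(16) = mex({0, 1, 2, 4}) = 3
G(17) = mex({0, 1, 3, 4}) = 2
G(18) = mex({0, 1, 3, 4}) = 2
G(19) = mex({0, 1, 3, 5}) = 2
G(20) = mex({0, 1, 2, 3, 5}) = 4
G(21) = mex({0, 1, 2, 3, 5}) = 4
G(22) = mex({1, 2, 6}) = 0
G(23) = mex({0, 1, 2, 3, 4, 6}) = 5
G(24) = mex({0, 1, 2, 3, 4}) = 5
G(25) = mex({0, 1, 3, 4, 7}) = 2
G(26) = mex({0, 1, 3, 4, 5, 7}) = 2
G(27) = mex({0, 1, 3, 5}) = 2
G(28) = mex({0, 1, 2, 5}) = 3
G(29) = mex({0, 1, 2, 4, 5, 6}) = 3
G(30) = mex({1, 2, 4, 6}) = 0
G(31) = mex({0, 1, 2, 3, 4, 6}) = 5
G(32) = mex({1, 2, 3, 4, 7}) = 0
G(33) = mex({0, 3, 7}) = 1
G(34) = mex({0, 2, 3, 5, 7}) = 1
G(35) = mex({0, 2, 3, 5, 6}) = 1
G(36) = mex({0, 1, 2, 5, 6}) = 3
G(37) = mex({0, 1, 2, 4, 5, 6}) = 3
G(38) = mex({0, 1, 2, 4}) = 3
G(39) = mex({0, 1, 2, 3, 4, 7}) = 5
G(40) = mex({0, 1, 2, 3, 4, 5, 7}) = 6
G(41) = mex({0, 1, 2, 3, 5, 7}) = 4
G(42) = mex({0, 1, 2, 3, 5, 6, 7}) = 4
Therefore G(42) = 4.

4


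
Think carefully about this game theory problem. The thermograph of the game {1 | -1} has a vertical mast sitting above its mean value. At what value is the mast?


Game = {1 | -1}, a switch {a | b} with numbers a > b.
Its thermograph has left wall a - t and right wall b + t, which meet at t = (a - b)/2, where both equal (a + b)/2. So the mast (mean value) is at (a + b)/2.
Mean = (1 + (-1))/2 = 0/2 = 0

0


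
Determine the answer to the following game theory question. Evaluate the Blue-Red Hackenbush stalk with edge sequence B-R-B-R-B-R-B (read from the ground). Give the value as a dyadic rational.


Edges (from ground): B-R-B-R-B-R-B
By Berlekamp's sign-expansion rule, a Blue-Red Hackenbush stalk has the value of the surreal number whose sign sequence is the edge sequence with B -> + and R -> -.
Sign sequence: +-+-+-+
Trace the sign expansion in the surreal number tree, starting from 0:
Edge 1: B (sign +) -> bounds (0, +inf), value = 1
Edge 2: R (sign -) -> bounds (0, 1), value = 1/2
Edge 3: B (sign +) -> bounds (1/2, 1), value = 3/4
Edge 4: R (sign -) -> bounds (1/2, 3/4), value = 5/8
Edge 5: B (sign +) -> bounds (5/8, 3/4), value = 11/16
Edge 6: R (sign -) -> bounds (5/8, 11/16), value = 21/32
Edge 7: B (sign +) -> bounds (21/32, 11/16), value = 43/64
Game value = 43/64

43/64


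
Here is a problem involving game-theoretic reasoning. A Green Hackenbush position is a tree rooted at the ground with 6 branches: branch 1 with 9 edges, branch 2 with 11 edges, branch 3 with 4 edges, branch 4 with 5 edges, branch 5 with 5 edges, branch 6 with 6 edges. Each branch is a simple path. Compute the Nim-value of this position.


The tree has 6 branches from the ground vertex.
In Green Hackenbush, the Nim-value of a simple path of length k is k.
Branch 1: length 9, Nim-value = 9
Branch 2: length 11, Nim-value = 11
Branch 3: length 4, Nim-value = 4
Branch 4: length 5, Nim-value = 5
Branch 5: length 5, Nim-value = 5
Branch 6: length 6, Nim-value = 6
Total Nim-value = XOR of all branch values:
0 XOR 9 = 9
9 XOR 11 = 2
2 XOR 4 = 6
6 XOR 5 = 3
3 XOR 5 = 6
6 XOR 6 = 0
Nim-value of the tree = 0

0


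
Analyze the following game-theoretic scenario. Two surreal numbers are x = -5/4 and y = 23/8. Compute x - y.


x = -5/4, y = 23/8
Converting to common denominator: 8
x = -10/8, y = 23/8
x - y = -5/4 - 23/8 = -33/8

-33/8


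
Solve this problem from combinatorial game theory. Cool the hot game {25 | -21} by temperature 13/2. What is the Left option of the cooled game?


Original game: {25 | -21} (a switch {a | b} with a > b).
Cooling by t (for t below the temperature (a - b)/2 = 23) taxes each move by t: {a | b} cooled by t is {a - t | b + t}.
Cooling amount: t = 13/2
Cooled Left option: 25 - 13/2 = 37/2
Cooled Right option: -21 + 13/2 = -29/2
Cooled game: {37/2 | -29/2}
Left option = 37/2

37/2


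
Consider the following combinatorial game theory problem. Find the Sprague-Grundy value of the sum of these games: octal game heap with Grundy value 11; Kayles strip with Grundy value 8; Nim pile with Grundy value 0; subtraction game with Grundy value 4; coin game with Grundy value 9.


By the Sprague-Grundy theorem, the Grundy value of a sum of games is the XOR of individual Grundy values.
octal game heap: Grundy value = 11. Running XOR: 0 XOR 11 = 11
Kayles strip: Grundy value = 8. Running XOR: 11 XOR 8 = 3
Nim pile: Grundy value = 0. Running XOR: 3 XOR 0 = 3
subtraction game: Grundy value = 4. Running XOR: 3 XOR 4 = 7
coin game: Grundy value = 9. Running XOR: 7 XOR 9 = 14
The combined Grundy value is 14.

14


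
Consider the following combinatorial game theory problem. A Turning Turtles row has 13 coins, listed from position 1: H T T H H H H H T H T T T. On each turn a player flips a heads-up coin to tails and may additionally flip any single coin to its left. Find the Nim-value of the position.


Coins: H T T H H H H H T H T T T
Key fact: a single head at position k behaves exactly like a Nim heap of size k (turning it to T and optionally flipping a coin at j < k corresponds to moving the heap from k to j, or to 0), and heads combine as a disjunctive sum (two heads at the same place would cancel, matching j XOR j = 0). So the Nim-value is the XOR of the 1-indexed positions of the heads.
Face-up positions (1-indexed): [1, 4, 5, 6, 7, 8, 10]
XOR 0 with 1: 0 XOR 1 = 1
XOR 1 with 4: 1 XOR 4 = 5
XOR 5 with 5: 5 XOR 5 = 0
XOR 0 with 6: 0 XOR 6 = 6
XOR 6 with 7: 6 XOR 7 = 1
XOR 1 with 8: 1 XOR 8 = 9
XOR 9 with 10: 9 XOR 10 = 3
Nim-value = 3

3


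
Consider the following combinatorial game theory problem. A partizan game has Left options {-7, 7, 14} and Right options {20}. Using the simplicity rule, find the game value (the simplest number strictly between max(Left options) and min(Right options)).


Left options: {-7, 7, 14}, max = 14
Right options: {20}, min = 20
All options are numbers and max(Left) < min(Right), so by the simplicity theorem the value is the simplest (earliest-born) number strictly between 14 and 20.
Integers 15 through 19 all lie strictly between 14 and 20.
Among integers, the simplest (lowest birthday = smallest |n|; 0 is born on day 0, +-n on day n) is 15.
No non-integer in the interval can be simpler: if x is a non-integer in the interval, then floor(x) or ceil(x) also lies in the interval (the interval contains an integer), and both are proper prefixes of x's sign expansion, i.e. born earlier. So the game value is 15.
Game value = 15

15


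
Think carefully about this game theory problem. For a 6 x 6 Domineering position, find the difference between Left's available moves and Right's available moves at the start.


Board is 6 x 6 (rows x cols).
Left (vertical) placements: (rows-1) * cols = 5 * 6 = 30
Right (horizontal) placements: rows * (cols-1) = 6 * 5 = 30
Advantage = Left - Right = 30 - 30 = 0

0


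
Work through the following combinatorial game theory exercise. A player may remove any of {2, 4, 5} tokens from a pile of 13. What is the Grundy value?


The subtraction set is S = {2, 4, 5}.
G(k) = mex{ G(k - s) : s in S, s <= k }. We compute iteratively: G(0) = 0.
G(1) = mex({}) = 0
G(2) = mex({0}) = 1
G(3) = mex({0}) = 1
G(4) = mex({0, 1}) = 2
G(5) = mex({0, 1}) = 2
G(6) = mex({0, 1, 2}) = 3
G(7) = mex({1, 2}) = 0
G(8) = mex({1, 2, 3}) = 0
G(9) = mex({0, 2}) = 1
G(10) = mex({0, 2, 3}) = 1
G(11) = mex({0, 1, 3}) = 2
Observe that G(7)..G(11) = 0, 0, 1, 1, 2 repeats G(0)..G(4) = 0, 0, 1, 1, 2.
For k >= max(S) = 5, G(k) is determined by the previous 5 values G(k-5)..G(k-1); a window of 5 consecutive values has recurred shifted by 7, so by induction G(k + 7) = G(k) for all k >= 0: the sequence is periodic from the start with period 7.
One period: G(0..6) = 0, 0, 1, 1, 2, 2, 3.
13 mod 7 = 6, so G(13) = G(6) = 3.

3


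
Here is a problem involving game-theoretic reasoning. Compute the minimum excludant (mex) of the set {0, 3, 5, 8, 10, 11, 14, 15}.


Set = {0, 3, 5, 8, 10, 11, 14, 15}
0 is in the set.
1 is NOT in the set. This is the mex.
mex = 1

1


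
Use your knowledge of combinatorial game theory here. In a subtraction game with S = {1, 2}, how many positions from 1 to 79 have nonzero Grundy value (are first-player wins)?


Subtraction set S = {1, 2}, so G(n) = n mod 3.
G(n) = 0 when n is a multiple of 3.
Multiples of 3 in [1, 79]: 26
N-positions (nonzero Grundy) = 79 - 26 = 53

53


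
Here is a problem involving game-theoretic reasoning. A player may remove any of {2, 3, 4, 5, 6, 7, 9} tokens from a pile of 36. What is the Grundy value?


The subtraction set is S = {2, 3, 4, 5, 6, 7, 9}.
G(k) = mex{ G(k - s) : s in S, s <= k }. We compute iteratively: G(0) = 0.
G(1) = mex({}) = 0
G(2) = mex({0}) = 1
G(3) = mex({0}) = 1
G(4) = mex({0, 1}) = 2
G(5) = mex({0, 1}) = 2
G(6) = mex({0, 1, 2}) = 3
G(7) = mex({0, 1, 2}) = 3
G(8) = mex({0, 1, 2, 3}) = 4
G(9) = mex({0, 1, 2, 3}) = 4
G(10) = mex({0, 1, 2, 3, 4}) = 5
G(11) = mex({1, 2, 3, 4}) = 0
G(12) = mex({1, 2, 3, 4, 5}) = 0
G(13) = mex({0, 2, 3, 4, 5}) = 1
G(14) = mex({0, 2, 3, 4, 5}) = 1
G(15) = mex({0, 1, 3, 4, 5}) = 2
G(16) = mex({0, 1, 3, 4, 5}) = 2
G(17) = mex({0, 1, 2, 4, 5}) = 3
G(18) = mex({0, 1, 2, 4}) = 3
G(19) = mex({0, 1, 2, 3, 5}) = 4
Observe that G(11)..G(19) = 0, 0, 1, 1, 2, 2, 3, 3, 4 repeats G(0)..G(8) = 0, 0, 1, 1, 2, 2, 3, 3, 4.
For k >= max(S) = 9, G(k) is determined by the previous 9 values G(k-9)..G(k-1); a window of 9 consecutive values has recurred shifted by 11, so by induction G(k + 11) = G(k) for all k >= 0: the sequence is periodic from the start with period 11.
One period: G(0..10) = 0, 0, 1, 1, 2, 2, 3, 3, 4, 4, 5.
36 mod 11 = 3, so G(36) = G(3) = 1.

1


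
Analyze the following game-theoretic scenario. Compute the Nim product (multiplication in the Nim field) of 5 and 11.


Nim multiplication is bilinear over XOR: (u XOR v) * w = (u*w) XOR (v*w).
So we split each operand into its bit components and XOR the pairwise Nim products.
5 = 1 + 4 (as XOR of powers of 2).
11 = 1 + 2 + 8 (as XOR of powers of 2).
Using the standard Nim-product table on single bits:
  2*2 = 3,   2*4 = 8,   2*8 = 12,
  4*4 = 6,   4*8 = 11,  8*8 = 13,
and  1*x = x (identity), k*l = l*k (commutative).
Pairwise Nim products:
  1 * 1 = 1
  1 * 2 = 2
  1 * 8 = 8
  4 * 1 = 4
  4 * 2 = 8
  4 * 8 = 11
XOR them: 1 XOR 2 XOR 8 XOR 4 XOR 8 XOR 11 = 12.
Result: 5 * 11 = 12 (in Nim).

12


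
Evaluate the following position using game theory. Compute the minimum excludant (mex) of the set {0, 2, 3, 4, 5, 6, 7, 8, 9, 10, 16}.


Set = {0, 2, 3, 4, 5, 6, 7, 8, 9, 10, 16}
0 is in the set.
1 is NOT in the set. This is the mex.
mex = 1

1


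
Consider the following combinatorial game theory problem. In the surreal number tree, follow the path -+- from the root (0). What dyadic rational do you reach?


Sign expansion: -+-
Rule: track bounds (lo, hi), initially (-inf, +inf). On '+', the current value becomes lo and we move to the simplest number in (value, hi): value + 1 if hi = +inf, otherwise the midpoint (value + hi)/2. On '-', the current value becomes hi and we move to value - 1 if lo = -inf, otherwise the midpoint (lo + value)/2.
Start at 0.
Step 1: sign = -, move left. Bounds: (-inf, 0). Value = -1
Step 2: sign = +, move right. Bounds: (-1, 0). Value = -1/2
Step 3: sign = -, move left. Bounds: (-1, -1/2). Value = -3/4
The surreal number with sign expansion -+- is -3/4.

-3/4


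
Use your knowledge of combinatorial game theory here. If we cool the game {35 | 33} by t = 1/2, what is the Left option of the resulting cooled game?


Original game: {35 | 33} (a switch {a | b} with a > b).
Cooling by t (for t below the temperature (a - b)/2 = 1) taxes each move by t: {a | b} cooled by t is {a - t | b + t}.
Cooling amount: t = 1/2
Cooled Left option: 35 - 1/2 = 69/2
Cooled Right option: 33 + 1/2 = 67/2
Cooled game: {69/2 | 67/2}
Left option = 69/2

69/2


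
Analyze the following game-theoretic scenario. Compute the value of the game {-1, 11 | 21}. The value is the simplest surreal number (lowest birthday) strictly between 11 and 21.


Left options: {-1, 11}, max = 11
Right options: {21}, min = 21
All options are numbers and max(Left) < min(Right), so by the simplicity theorem the value is the simplest (earliest-born) number strictly between 11 and 21.
Integers 12 through 20 all lie strictly between 11 and 21.
Among integers, the simplest (lowest birthday = smallest |n|; 0 is born on day 0, +-n on day n) is 12.
No non-integer in the interval can be simpler: if x is a non-integer in the interval, then floor(x) or ceil(x) also lies in the interval (the interval contains an integer), and both are proper prefixes of x's sign expansion, i.e. born earlier. So the game value is 12.
Game value = 12

12


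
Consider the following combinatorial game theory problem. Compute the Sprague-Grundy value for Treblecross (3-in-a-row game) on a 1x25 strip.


Treblecross: place X on empty cells; 3-in-a-row wins.
Playing within two cells of an existing X lets the opponent win at once, so sensible play treats the cells i-2..i+2 around each X as dead. The player left with no safe cell loses, so this is a normal-play take-away game on strips of safe cells.
Placing X at cell i (0-indexed) of a strip of k safe cells leaves independent strips of sizes max(0, i-2) and max(0, k-i-3). Hence G(k) = mex{ G(max(0,i-2)) XOR G(max(0,k-i-3)) : 0 <= i < k }, with G(0) = 0.
G(1): splits (0,0):0^0=0 -> mex({0}) = 1
G(2): splits (0,0):0^0=0 -> mex({0}) = 1
G(3): splits (0,0):0^0=0 -> mex({0}) = 1
G(4): splits (0,1):0^1=1 (0,0):0^0=0 -> mex({0, 1}) = 2
G(5): splits (0,2):0^1=1 (0,1):0^1=1 (0,0):0^0=0 -> mex({0, 1}) = 2
G(6) = mex({1}) = 0
G(7) = mex({0, 1, 2}) = 3
G(8) = mex({0, 1, 2}) = 3
G(9) = mex({0, 2}) = 1
G(10) = mex({0, 2, 3}) = 1
G(11) = mex({0, 3}) = 1
G(12) = mex({1, 3}) = 0
G(13) = mex({0, 1, 2, 3}) = 4
G(14) = mex({0, 1, 2}) = 3
G(15) = mex({0, 1, 2}) = 3
G(16) = mex({0, 1, 2, 4}) = 3
G(17) = mex({0, 1, 3, 4}) = 2
G(18) = mex({0, 1, 3, 4}) = 2
G(19) = mex({0, 1, 3, 5}) = 2
G(20) = mex({0, 1, 2, 3, 5}) = 4
G(21) = mex({0, 1, 2, 3, 5}) = 4
G(22) = mex({1, 2, 6}) = 0
G(23) = mex({0, 1, 2, 3, 4, 6}) = 5
G(24) = mex({0, 1, 2, 3, 4}) = 5
G(25) = mex({0, 1, 3, 4, 7}) = 2
Therefore G(25) = 2.

2


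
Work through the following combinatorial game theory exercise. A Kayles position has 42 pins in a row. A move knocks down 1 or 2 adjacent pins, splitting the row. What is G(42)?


Kayles: a move removes 1 or 2 adjacent pins from a contiguous row.
Removing pins from a row of k leaves two independent rows (a, b) with a + b = k - 1 (one pin) or a + b = k - 2 (two pins); an end removal gives a = 0.
By Sprague-Grundy, G(k) = mex{ G(a) XOR G(b) } over all these splits. G(0) = 0.
G(1): splits (0,0):0^0=0 -> mex({0}) = 1
G(2): splits (0,1):0^1=1 (0,0):0^0=0 -> mex({0, 1}) = 2
G(3): splits (0,2):0^2=2 (1,1):1^1=0 (0,1):0^1=1 -> mex({0, 1, 2}) = 3
G(4): splits (0,3):0^3=3 (1,2):1^2=3 (0,2):0^2=2 (1,1):1^1=0 -> mex({0, 2, 3}) = 1
G(5): splits (0,4):0^1=1 (1,3):1^3=2 (2,2):2^2=0 (0,3):0^3=3 (1,2):1^2=3 -> mex({0, 1, 2, 3}) = 4
G(6) = mex({0, 1, 2, 4}) = 3
G(7) = mex({0, 1, 3, 4, 5}) = 2
G(8) = mex({0, 2, 3, 5, 6}) = 1
G(9) = mex({0, 1, 2, 3, 6, 7}) = 4
G(10) = mex({0, 1, 3, 4, 5, 7}) = 2
G(11) = mex({0, 1, 2, 3, 4, 5}) = 6
G(12) = mex({0, 1, 2, 3, 5, 6, 7}) = 4
G(13) = mex({0, 2, 3, 4, 6, 7}) = 1
G(14) = mex({0, 1, 4, 5, 6, 7}) = 2
G(15) = mex({0, 1, 2, 3, 4, 5, 6}) = 7
G(16) = mex({0, 2, 3, 5, 6, 7}) = 1
G(17) = mex({0, 1, 2, 3, 5, 6, 7}) = 4
G(18) = mex({0, 1, 2, 4, 5, 6}) = 3
G(19) = mex({0, 1, 3, 4, 5, 7}) = 2
G(20) = mex({0, 2, 3, 4, 5, 6, 7}) = 1
G(21) = mex({0, 1, 2, 3, 5, 6, 7}) = 4
G(22) = mex({0, 1, 2, 3, 4, 5, 7}) = 6
G(23) = mex({0, 1, 2, 3, 4, 5, 6}) = 7
G(24) = mex({0, 1, 2, 3, 5, 6, 7}) = 4
G(25) = mex({0, 2, 3, 4, 6, 7}) = 1
G(26) = mex({0, 1, 3, 4, 5, 6, 7}) = 2
G(27) = mex({0, 1, 2, 3, 4, 5, 6, 7}) = 8
G(28) = mex({0, 1, 2, 3, 4, 6, 7, 8}) = 5
G(29) = mex({0, 1, 2, 3, 5, 6, 7, 8, 9}) = 4
G(30) = mex({0, 1, 2, 3, 4, 5, 6, 9, 10}) = 7
G(31) = mex({0, 1, 3, 4, 5, 7, 10, 11}) = 2
G(32) = mex({0, 2, 3, 4, 5, 6, 7, 9, 11}) = 1
G(33) = mex({0, 1, 2, 3, 4, 5, 6, 7, 9, 12}) = 8
G(34) = mex({0, 1, 2, 3, 4, 5, 7, 8, 11, 12}) = 6
G(35) = mex({0, 1, 2, 3, 4, 5, 6, 8, 9, 10, 11}) = 7
G(36) = mex({0, 1, 2, 3, 5, 6, 7, 9, 10}) = 4
G(37) = mex({0, 2, 3, 4, 6, 7, 9, 10, 11, 12}) = 1
G(38) = mex({0, 1, 3, 4, 5, 6, 7, 9, 10, 11, 12}) = 2
G(39) = mex({0, 1, 2, 4, 5, 6, 7, 9, 10, 12, 14}) = 3
G(40) = mex({0, 2, 3, 4, 6, 7, 11, 12, 14}) = 1
G(41) = mex({0, 1, 2, 3, 5, 6, 7, 9, 10, 11, 12}) = 4
G(42) = mex({0, 1, 2, 3, 4, 5, 6, 9, 10}) = 7
Therefore G(42) = 7.

7


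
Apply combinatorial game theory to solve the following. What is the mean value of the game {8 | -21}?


Game = {8 | -21}, a switch {a | b} with numbers a > b.
Its thermograph has left wall a - t and right wall b + t, which meet at t = (a - b)/2, where both equal (a + b)/2. So the mast (mean value) is at (a + b)/2.
Mean = (8 + (-21))/2 = -13/2 = -13/2

-13/2


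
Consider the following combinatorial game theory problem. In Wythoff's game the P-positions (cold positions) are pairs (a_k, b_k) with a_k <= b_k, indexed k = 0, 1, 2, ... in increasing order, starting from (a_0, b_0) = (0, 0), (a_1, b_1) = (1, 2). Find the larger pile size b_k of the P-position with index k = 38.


By Wythoff's theorem, a_k = floor(k * phi) and b_k = floor(k * phi^2) = a_k + k, where phi = (1 + sqrt(5))/2 is the golden ratio.
phi = (1 + sqrt(5))/2 = 1.618034
phi^2 = phi + 1 = 2.618034
k = 38
k * phi^2 = 38 * 2.618034 = 99.485292
b_38 = floor(k * phi^2) = 99 (check: a_38 + k = 61 + 38 = 99)

99


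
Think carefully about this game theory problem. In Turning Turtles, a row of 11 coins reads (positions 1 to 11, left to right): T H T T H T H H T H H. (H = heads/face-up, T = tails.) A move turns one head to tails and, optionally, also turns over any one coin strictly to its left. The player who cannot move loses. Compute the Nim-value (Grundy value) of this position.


Coins: T H T T H T H H T H H
Key fact: a single head at position k behaves exactly like a Nim heap of size k (turning it to T and optionally flipping a coin at j < k corresponds to moving the heap from k to j, or to 0), and heads combine as a disjunctive sum (two heads at the same place would cancel, matching j XOR j = 0). So the Nim-value is the XOR of the 1-indexed positions of the heads.
Face-up positions (1-indexed): [2, 5, 7, 8, 10, 11]
XOR 0 with 2: 0 XOR 2 = 2
XOR 2 with 5: 2 XOR 5 = 7
XOR 7 with 7: 7 XOR 7 = 0
XOR 0 with 8: 0 XOR 8 = 8
XOR 8 with 10: 8 XOR 10 = 2
XOR 2 with 11: 2 XOR 11 = 9
Nim-value = 9

9


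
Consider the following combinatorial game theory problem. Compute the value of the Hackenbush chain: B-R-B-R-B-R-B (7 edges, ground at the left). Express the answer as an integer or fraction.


Edges (from ground): B-R-B-R-B-R-B
By Berlekamp's sign-expansion rule, a Blue-Red Hackenbush stalk has the value of the surreal number whose sign sequence is the edge sequence with B -> + and R -> -.
Sign sequence: +-+-+-+
Trace the sign expansion in the surreal number tree, starting from 0:
Edge 1: B (sign +) -> bounds (0, +inf), value = 1
Edge 2: R (sign -) -> bounds (0, 1), value = 1/2
Edge 3: B (sign +) -> bounds (1/2, 1), value = 3/4
Edge 4: R (sign -) -> bounds (1/2, 3/4), value = 5/8
Edge 5: B (sign +) -> bounds (5/8, 3/4), value = 11/16
Edge 6: R (sign -) -> bounds (5/8, 11/16), value = 21/32
Edge 7: B (sign +) -> bounds (21/32, 11/16), value = 43/64
Game value = 43/64

43/64


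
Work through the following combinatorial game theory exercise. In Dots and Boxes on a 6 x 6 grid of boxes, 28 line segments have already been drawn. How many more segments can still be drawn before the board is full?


Grid: 6 x 6 boxes, i.e. 7 rows and 7 columns of dots.
Horizontal edges: (rows + 1) * cols = 7 * 6 = 42
Vertical edges: rows * (cols + 1) = 6 * 7 = 42
Total edges: 42 + 42 = 84
Edges drawn: 28
Remaining: 84 - 28 = 56

56


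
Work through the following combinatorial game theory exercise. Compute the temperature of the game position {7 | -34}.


The game is {7 | -34}, a switch {a | b} with numbers a > b.
Cooling {a | b} by t gives {a - t | b + t}, which stops being hot when a - t = b + t, i.e. at t = (a - b)/2. So the temperature of a switch is (a - b)/2.
Temperature = (Left option - Right option) / 2
= (7 - (-34)) / 2
= 41 / 2
= 41/2

41/2


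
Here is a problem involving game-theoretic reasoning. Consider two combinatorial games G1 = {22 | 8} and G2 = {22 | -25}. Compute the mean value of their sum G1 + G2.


G1 = {22 | 8}, G2 = {22 | -25}
Each is a switch {a | b} with numbers a > b; its mean value is (a + b)/2, and mean value is additive over game sums: m(G1 + G2) = m(G1) + m(G2).
Mean of G1 = (22 + (8))/2 = 30/2 = 15
Mean of G2 = (22 + (-25))/2 = -3/2 = -3/2
Mean of G1 + G2 = 15 + -3/2 = 27/2

27/2


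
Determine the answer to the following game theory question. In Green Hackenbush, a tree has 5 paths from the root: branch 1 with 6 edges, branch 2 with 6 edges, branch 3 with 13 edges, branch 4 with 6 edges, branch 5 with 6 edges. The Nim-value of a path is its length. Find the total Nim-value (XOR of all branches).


The tree has 5 branches from the ground vertex.
In Green Hackenbush, the Nim-value of a simple path of length k is k.
Branch 1: length 6, Nim-value = 6
Branch 2: length 6, Nim-value = 6
Branch 3: length 13, Nim-value = 13
Branch 4: length 6, Nim-value = 6
Branch 5: length 6, Nim-value = 6
Total Nim-value = XOR of all branch values:
0 XOR 6 = 6
6 XOR 6 = 0
0 XOR 13 = 13
13 XOR 6 = 11
11 XOR 6 = 13
Nim-value of the tree = 13

13


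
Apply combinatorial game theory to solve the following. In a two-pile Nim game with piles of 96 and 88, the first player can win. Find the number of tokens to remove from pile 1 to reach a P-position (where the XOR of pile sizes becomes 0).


Piles: 96 and 88
Current XOR: 96 XOR 88 = 56 (non-zero, so this is an N-position).
To make the XOR zero, we need to find a move that balances the piles.
For pile 1 (size 96): target = 96 XOR 56 = 88
We reduce pile 1 from 96 to 88.
Tokens removed: 96 - 88 = 8
Verification: 88 XOR 88 = 0

8


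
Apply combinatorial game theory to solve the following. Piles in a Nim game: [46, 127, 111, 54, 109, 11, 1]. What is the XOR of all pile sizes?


We need the XOR (exclusive or) of all pile sizes.
After XOR-ing pile 1 (size 46): 0 XOR 46 = 46
After XOR-ing pile 2 (size 127): 46 XOR 127 = 81
After XOR-ing pile 3 (size 111): 81 XOR 111 = 62
After XOR-ing pile 4 (size 54): 62 XOR 54 = 8
After XOR-ing pile 5 (size 109): 8 XOR 109 = 101
After XOR-ing pile 6 (size 11): 101 XOR 11 = 110
After XOR-ing pile 7 (size 1): 110 XOR 1 = 111
The Nim-value of this position is 111.

111


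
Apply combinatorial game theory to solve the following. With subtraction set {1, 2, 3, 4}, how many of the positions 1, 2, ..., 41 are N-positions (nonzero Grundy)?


Subtraction set S = {1, 2, 3, 4}, so G(n) = n mod 5.
G(n) = 0 when n is a multiple of 5.
Multiples of 5 in [1, 41]: 8
N-positions (nonzero Grundy) = 41 - 8 = 33

33


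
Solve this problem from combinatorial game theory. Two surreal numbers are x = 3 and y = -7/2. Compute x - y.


x = 3, y = -7/2
Converting to common denominator: 2
x = 6/2, y = -7/2
x - y = 3 - -7/2 = 13/2

13/2


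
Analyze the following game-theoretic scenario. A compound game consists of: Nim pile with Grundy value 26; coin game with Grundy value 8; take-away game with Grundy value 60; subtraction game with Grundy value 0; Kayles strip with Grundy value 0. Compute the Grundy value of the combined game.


By the Sprague-Grundy theorem, the Grundy value of a sum of games is the XOR of individual Grundy values.
Nim pile: Grundy value = 26. Running XOR: 0 XOR 26 = 26
coin game: Grundy value = 8. Running XOR: 26 XOR 8 = 18
take-away game: Grundy value = 60. Running XOR: 18 XOR 60 = 46
subtraction game: Grundy value = 0. Running XOR: 46 XOR 0 = 46
Kayles strip: Grundy value = 0. Running XOR: 46 XOR 0 = 46
The combined Grundy value is 46.

46


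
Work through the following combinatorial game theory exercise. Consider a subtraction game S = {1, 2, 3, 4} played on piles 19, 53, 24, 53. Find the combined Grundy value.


Subtraction set: {1, 2, 3, 4}
For this subtraction set, G(n) = n mod 5 (period = max + 1 = 5).
Pile 1 (size 19): G(19) = 19 mod 5 = 4
Pile 2 (size 53): G(53) = 53 mod 5 = 3
Pile 3 (size 24): G(24) = 24 mod 5 = 4
Pile 4 (size 53): G(53) = 53 mod 5 = 3
Total Grundy value = XOR of all: 4 XOR 3 XOR 4 XOR 3 = 0

0


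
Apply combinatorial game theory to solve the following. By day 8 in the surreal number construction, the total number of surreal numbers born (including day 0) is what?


Day 0: {|} = 0 is born. Count = 1.
Day n: the number of surreal numbers born by day n is 2^(n+1) - 1.
By day 0: 2^1 - 1 = 1
By day 1: 2^2 - 1 = 3
By day 2: 2^3 - 1 = 7
By day 3: 2^4 - 1 = 15
By day 4: 2^5 - 1 = 31
By day 5: 2^6 - 1 = 63
By day 6: 2^7 - 1 = 127
By day 7: 2^8 - 1 = 255
By day 8: 2^9 - 1 = 511
By day 8: 511 surreal numbers.

511


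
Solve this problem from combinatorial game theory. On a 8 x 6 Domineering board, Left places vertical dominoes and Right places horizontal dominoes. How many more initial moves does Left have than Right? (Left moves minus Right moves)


Board is 8 x 6 (rows x cols).
Left (vertical) placements: (rows-1) * cols = 7 * 6 = 42
Right (horizontal) placements: rows * (cols-1) = 8 * 5 = 40
Advantage = Left - Right = 42 - 40 = 2

2


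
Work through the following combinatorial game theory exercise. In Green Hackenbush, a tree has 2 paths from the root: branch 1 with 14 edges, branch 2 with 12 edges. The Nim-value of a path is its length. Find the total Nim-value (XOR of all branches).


The tree has 2 branches from the ground vertex.
In Green Hackenbush, the Nim-value of a simple path of length k is k.
Branch 1: length 14, Nim-value = 14
Branch 2: length 12, Nim-value = 12
Total Nim-value = XOR of all branch values:
0 XOR 14 = 14
14 XOR 12 = 2
Nim-value of the tree = 2

2
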